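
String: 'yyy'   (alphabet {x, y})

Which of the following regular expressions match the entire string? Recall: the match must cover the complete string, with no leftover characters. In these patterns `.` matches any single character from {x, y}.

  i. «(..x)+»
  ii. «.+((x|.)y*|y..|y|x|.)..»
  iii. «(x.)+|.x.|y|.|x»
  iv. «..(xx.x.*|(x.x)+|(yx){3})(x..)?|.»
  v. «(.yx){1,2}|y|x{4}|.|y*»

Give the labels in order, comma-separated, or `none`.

v

i → no match — must end with 'x'
ii → no match
iii → no match
iv → no match
v → match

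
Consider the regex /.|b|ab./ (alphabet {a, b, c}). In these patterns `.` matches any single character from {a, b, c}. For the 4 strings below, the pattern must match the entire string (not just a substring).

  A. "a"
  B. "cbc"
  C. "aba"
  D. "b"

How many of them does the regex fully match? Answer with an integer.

3

A → match
B → no match
C → match
D → match
Total matched: 3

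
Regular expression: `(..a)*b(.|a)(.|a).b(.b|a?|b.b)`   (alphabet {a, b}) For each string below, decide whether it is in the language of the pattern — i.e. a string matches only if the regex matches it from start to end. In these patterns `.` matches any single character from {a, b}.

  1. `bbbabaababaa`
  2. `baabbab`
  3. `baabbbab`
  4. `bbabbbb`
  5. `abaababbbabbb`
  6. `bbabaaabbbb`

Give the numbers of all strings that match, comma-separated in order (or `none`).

1. `bbbabaababaa` → no match
2. `baabbab` → match
3. `baabbbab` → match
4. `bbabbbb` → match
5 → match
6. `bbabaaabbbb` → match

2, 3, 4, 5, 6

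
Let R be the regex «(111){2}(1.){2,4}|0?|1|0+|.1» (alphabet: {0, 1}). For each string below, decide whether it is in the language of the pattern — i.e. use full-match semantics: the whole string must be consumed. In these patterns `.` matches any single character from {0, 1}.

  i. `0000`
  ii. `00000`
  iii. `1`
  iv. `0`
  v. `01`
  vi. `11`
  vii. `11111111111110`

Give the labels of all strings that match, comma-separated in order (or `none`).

i. `0000` → match
ii. `00000` → match
iii. `1` → match
iv. `0` → match
v. `01` → match
vi. `11` → match
vii → match

i, ii, iii, iv, v, vi, vii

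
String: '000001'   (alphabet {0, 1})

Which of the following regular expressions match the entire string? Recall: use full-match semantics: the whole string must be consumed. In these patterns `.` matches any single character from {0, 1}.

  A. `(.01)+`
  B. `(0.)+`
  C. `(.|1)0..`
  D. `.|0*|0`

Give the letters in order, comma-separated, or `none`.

B

A → no match
B → match
C → no match
D → no match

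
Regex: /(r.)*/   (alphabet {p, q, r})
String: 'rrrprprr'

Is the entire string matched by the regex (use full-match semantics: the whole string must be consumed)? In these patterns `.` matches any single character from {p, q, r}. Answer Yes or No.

Yes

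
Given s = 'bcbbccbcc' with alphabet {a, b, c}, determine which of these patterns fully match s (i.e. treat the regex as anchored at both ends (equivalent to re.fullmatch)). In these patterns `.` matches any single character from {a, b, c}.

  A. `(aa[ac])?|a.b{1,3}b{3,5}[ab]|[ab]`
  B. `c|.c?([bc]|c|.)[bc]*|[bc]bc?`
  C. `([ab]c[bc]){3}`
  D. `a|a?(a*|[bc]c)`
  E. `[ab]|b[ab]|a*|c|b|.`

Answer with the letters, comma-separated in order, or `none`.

B, C

A → no match
B → match
C → match
D → no match
E → no match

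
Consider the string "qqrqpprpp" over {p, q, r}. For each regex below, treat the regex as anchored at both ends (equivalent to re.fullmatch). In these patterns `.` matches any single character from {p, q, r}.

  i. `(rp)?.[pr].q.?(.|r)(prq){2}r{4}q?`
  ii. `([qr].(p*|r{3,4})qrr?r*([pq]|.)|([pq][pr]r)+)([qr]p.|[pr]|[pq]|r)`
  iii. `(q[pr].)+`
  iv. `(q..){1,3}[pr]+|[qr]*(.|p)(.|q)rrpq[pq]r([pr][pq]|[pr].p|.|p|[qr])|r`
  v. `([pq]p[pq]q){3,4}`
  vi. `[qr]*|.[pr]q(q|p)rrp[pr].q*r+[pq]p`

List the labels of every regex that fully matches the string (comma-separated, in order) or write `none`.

iv

i → no match
ii → no match
iii → no match
iv → match
v → no match — must end with "q"
vi → no match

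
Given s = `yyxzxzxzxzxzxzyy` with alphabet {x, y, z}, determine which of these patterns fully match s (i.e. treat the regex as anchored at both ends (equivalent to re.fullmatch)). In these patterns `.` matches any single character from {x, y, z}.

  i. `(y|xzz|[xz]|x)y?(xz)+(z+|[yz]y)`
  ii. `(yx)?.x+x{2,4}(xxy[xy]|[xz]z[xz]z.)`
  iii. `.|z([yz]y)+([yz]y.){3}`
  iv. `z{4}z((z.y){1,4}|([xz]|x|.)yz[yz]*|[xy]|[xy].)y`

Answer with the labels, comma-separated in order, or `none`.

i → match
ii → no match
iii → no match
iv → no match — must start with `z`

i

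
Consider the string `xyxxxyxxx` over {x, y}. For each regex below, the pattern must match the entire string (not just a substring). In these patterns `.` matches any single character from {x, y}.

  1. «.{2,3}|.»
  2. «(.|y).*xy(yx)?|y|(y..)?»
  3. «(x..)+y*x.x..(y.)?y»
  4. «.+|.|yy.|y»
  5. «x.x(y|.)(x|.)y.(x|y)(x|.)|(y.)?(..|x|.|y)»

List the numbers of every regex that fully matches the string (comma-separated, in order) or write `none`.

4, 5

1 → no match
2 → no match
3 → no match — must end with `y`
4 → match
5 → match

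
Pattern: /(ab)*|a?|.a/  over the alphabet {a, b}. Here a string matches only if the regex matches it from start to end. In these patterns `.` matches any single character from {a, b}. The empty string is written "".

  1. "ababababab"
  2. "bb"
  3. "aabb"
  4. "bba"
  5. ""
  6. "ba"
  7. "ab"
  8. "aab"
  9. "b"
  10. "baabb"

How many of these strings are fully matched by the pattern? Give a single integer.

4

1. "ababababab" → match
2. "bb" → no match
3. "aabb" → no match
4. "bba" → no match
5. "" → match
6. "ba" → match
7. "ab" → match
8. "aab" → no match
9. "b" → no match
10. "baabb" → no match
Total matched: 4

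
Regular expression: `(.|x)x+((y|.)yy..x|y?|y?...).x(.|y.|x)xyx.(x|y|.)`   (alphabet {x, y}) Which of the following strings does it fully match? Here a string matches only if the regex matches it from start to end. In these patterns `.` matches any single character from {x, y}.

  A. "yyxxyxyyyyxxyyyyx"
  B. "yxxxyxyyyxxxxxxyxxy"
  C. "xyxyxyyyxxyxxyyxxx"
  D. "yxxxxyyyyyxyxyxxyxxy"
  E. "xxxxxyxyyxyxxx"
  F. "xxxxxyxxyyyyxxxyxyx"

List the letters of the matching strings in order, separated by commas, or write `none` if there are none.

A → no match
B → no match
C → no match
D → match
E → match
F → no match

D, E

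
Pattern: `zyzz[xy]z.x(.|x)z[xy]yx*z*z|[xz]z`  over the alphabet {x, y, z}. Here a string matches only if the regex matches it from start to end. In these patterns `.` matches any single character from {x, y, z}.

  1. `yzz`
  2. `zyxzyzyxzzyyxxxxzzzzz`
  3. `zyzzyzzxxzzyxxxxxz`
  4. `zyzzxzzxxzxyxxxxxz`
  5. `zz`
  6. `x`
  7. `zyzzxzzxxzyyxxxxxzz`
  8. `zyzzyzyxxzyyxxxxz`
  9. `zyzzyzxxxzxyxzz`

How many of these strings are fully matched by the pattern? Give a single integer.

1. `yzz` → no match
2 → no match
3 → no match
4 → match
5. `zz` → match
6. `x` → no match — must end with `z`
7 → match
8 → match
9 → match
Total matched: 5

5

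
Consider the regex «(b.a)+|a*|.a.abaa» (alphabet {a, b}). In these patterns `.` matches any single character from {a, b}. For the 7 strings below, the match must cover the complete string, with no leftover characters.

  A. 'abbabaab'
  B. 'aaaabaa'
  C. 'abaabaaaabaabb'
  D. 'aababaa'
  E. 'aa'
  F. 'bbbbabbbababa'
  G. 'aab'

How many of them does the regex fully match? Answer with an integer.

A → no match
B → match
C → no match
D → match
E → match
F → no match
G → no match
Total matched: 3

3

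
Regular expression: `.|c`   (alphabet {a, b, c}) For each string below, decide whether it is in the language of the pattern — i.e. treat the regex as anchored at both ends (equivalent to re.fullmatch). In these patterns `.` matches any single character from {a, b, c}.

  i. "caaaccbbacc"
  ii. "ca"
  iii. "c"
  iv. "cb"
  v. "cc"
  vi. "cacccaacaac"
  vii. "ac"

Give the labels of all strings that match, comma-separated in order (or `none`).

i → no match
ii → no match
iii → match
iv → no match
v → no match
vi → no match
vii → no match

iii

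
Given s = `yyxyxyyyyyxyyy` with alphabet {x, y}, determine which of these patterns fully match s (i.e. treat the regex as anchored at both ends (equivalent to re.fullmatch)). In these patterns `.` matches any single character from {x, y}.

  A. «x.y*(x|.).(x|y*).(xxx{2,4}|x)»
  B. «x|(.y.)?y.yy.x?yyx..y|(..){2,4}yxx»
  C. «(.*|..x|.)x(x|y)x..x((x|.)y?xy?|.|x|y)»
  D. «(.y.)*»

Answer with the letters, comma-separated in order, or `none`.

B

A → no match — must start with `x`
B → match
C → no match
D → no match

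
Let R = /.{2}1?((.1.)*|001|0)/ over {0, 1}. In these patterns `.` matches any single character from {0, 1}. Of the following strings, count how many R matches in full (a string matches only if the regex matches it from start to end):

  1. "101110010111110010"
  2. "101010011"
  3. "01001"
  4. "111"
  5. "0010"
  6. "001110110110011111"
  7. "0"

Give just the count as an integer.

1 → match
2 → match
3 → match
4 → match
5 → match
6 → match
7 → no match
Total matched: 6

6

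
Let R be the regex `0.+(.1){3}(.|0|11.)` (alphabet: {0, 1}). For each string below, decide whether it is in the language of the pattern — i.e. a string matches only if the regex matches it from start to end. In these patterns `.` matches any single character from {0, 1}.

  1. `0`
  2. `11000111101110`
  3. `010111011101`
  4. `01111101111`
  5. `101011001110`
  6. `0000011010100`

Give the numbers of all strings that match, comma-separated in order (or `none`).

1 → no match
2 → no match — must start with `0`
3 → no match
4 → match
5 → no match — must start with `0`
6 → no match

4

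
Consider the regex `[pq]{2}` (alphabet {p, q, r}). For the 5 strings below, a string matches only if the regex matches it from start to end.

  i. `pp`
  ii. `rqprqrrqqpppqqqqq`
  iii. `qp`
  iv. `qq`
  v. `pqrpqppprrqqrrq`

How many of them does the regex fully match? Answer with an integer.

i → match
ii → no match
iii → match
iv → match
v → no match
Total matched: 3

3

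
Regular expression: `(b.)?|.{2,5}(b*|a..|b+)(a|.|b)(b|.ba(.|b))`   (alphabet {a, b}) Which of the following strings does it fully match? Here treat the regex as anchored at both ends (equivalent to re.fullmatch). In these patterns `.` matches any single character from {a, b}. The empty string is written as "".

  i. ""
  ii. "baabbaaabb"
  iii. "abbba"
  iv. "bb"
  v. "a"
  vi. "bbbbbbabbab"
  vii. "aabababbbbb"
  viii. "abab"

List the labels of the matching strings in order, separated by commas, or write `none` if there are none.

i. "" → match
ii. "baabbaaabb" → match
iii. "abbba" → no match
iv. "bb" → match
v. "a" → no match
vi. "bbbbbbabbab" → match
vii. "aabababbbbb" → no match
viii. "abab" → match

i, ii, iv, vi, viii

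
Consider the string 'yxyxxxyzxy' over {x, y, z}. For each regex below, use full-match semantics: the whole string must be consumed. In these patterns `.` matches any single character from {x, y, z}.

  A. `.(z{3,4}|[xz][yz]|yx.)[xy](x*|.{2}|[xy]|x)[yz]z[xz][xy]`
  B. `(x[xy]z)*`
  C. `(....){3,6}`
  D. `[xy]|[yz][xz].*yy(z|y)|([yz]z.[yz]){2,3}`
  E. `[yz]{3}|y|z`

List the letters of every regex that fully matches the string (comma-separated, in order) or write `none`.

A → match
B → no match
C → no match
D → no match
E → no match

A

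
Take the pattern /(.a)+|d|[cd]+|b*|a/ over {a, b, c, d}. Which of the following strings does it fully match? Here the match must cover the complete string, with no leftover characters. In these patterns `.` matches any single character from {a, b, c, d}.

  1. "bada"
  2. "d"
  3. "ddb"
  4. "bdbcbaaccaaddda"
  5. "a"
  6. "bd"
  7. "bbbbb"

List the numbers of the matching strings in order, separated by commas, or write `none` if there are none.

1. "bada" → match
2. "d" → match
3. "ddb" → no match
4 → no match
5. "a" → match
6. "bd" → no match
7. "bbbbb" → match

1, 2, 5, 7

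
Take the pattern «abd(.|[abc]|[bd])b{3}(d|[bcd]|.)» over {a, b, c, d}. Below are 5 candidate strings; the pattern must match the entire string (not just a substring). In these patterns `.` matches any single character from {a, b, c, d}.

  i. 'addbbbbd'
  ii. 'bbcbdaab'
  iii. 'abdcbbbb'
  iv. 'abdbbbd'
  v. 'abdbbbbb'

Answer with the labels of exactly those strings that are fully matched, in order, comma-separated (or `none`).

iii, v

i → no match — must start with 'abd'
ii → no match — must start with 'abd'
iii → match
iv → no match
v → match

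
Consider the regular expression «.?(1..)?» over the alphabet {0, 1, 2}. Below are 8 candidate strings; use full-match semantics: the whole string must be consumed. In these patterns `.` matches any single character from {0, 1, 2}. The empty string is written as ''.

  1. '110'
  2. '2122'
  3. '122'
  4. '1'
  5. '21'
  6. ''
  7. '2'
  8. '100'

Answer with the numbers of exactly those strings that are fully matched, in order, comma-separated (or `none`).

1 → match
2 → match
3 → match
4 → match
5 → no match
6 → match
7 → match
8 → match

1, 2, 3, 4, 6, 7, 8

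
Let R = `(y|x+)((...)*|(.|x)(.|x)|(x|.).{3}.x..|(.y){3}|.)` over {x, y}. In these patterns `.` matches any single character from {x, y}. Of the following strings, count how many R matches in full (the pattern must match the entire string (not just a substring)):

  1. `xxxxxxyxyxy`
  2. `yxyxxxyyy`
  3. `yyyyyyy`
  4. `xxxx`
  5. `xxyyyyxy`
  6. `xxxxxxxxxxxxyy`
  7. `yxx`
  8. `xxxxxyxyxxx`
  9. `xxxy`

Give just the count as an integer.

8

1 → match
2 → no match
3 → match
4 → match
5 → match
6 → match
7 → match
8 → match
9 → match
Total matched: 8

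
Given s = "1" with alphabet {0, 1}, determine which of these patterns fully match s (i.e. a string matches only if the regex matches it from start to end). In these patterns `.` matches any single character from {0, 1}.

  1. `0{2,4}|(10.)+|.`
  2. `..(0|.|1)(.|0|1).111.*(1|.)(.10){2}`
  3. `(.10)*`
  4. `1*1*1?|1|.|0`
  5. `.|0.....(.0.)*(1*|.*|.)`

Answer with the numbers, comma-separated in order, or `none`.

1 → match
2 → no match — must end with "10"
3 → no match
4 → match
5 → match

1, 4, 5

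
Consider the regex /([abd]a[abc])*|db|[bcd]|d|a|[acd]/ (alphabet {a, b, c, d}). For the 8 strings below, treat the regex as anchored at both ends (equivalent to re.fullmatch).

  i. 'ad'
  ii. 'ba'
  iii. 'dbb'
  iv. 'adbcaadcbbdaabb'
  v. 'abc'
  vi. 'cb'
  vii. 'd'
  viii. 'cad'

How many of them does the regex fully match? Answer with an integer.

1

i → no match
ii → no match
iii → no match
iv → no match
v → no match
vi → no match
vii → match
viii → no match
Total matched: 1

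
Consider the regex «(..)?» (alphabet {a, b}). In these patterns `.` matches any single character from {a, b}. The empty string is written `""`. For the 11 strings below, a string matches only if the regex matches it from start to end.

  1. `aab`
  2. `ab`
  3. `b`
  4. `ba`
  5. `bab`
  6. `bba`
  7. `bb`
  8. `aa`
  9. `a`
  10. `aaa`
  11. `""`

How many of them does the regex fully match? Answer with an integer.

5

1. `aab` → no match
2. `ab` → match
3. `b` → no match
4. `ba` → match
5. `bab` → no match
6. `bba` → no match
7. `bb` → match
8. `aa` → match
9. `a` → no match
10. `aaa` → no match
11. `""` → match
Total matched: 5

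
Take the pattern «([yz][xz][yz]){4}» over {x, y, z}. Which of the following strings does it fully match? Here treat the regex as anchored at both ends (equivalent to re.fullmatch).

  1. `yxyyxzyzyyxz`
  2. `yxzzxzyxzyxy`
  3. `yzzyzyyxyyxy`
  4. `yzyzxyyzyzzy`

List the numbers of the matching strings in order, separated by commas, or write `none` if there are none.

1 → match
2 → match
3 → match
4 → match

1, 2, 3, 4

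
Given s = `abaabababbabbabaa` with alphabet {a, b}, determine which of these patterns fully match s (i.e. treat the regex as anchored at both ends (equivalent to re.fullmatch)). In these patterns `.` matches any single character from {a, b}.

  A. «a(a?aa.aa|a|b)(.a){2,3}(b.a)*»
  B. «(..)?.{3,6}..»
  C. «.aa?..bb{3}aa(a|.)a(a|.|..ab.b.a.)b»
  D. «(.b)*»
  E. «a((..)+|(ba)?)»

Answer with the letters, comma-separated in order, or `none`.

A, E

A → match
B → no match
C → no match — must end with `b`
D → no match
E → match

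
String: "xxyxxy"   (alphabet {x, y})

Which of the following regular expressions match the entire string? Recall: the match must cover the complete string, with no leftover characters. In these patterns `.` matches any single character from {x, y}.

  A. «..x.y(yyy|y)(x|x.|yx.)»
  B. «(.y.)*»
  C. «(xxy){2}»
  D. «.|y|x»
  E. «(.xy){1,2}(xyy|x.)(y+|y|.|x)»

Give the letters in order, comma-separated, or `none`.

A → no match
B → no match
C → match
D → no match
E → match

C, E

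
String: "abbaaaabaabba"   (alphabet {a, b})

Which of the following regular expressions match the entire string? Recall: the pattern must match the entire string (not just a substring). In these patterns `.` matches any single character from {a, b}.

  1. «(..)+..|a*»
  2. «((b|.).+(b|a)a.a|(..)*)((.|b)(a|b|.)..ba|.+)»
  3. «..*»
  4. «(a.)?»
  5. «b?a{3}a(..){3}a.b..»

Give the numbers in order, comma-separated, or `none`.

2, 3

1 → no match
2 → match
3 → match
4 → no match
5 → no match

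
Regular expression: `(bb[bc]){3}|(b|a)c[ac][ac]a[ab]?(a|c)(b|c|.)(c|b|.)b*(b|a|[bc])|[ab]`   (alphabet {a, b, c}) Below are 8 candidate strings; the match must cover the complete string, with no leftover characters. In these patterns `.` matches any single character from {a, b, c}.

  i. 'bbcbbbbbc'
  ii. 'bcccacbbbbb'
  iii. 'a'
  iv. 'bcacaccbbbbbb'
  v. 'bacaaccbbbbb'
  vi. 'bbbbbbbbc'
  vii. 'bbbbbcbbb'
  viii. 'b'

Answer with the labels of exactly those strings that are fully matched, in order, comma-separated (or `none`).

i, ii, iii, iv, vi, vii, viii

i. 'bbcbbbbbc' → match
ii. 'bcccacbbbbb' → match
iii. 'a' → match
iv → match
v. 'bacaaccbbbbb' → no match
vi. 'bbbbbbbbc' → match
vii. 'bbbbbcbbb' → match
viii. 'b' → match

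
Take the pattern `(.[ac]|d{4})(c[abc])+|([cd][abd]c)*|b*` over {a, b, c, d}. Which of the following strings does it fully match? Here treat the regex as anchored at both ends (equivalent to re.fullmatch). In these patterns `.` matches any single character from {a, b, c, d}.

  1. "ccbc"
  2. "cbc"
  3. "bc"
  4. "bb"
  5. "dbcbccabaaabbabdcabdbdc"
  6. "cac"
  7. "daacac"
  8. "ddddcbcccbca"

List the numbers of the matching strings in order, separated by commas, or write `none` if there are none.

1 → no match
2 → match
3 → no match
4 → match
5 → no match
6 → match
7 → no match
8 → match

2, 4, 6, 8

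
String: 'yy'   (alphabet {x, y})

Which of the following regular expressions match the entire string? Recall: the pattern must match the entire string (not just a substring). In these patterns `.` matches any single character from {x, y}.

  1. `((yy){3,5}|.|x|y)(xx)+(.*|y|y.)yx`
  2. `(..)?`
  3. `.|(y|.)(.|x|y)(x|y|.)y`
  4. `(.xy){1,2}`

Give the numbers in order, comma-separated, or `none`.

1 → no match — must end with 'yx'
2 → match
3 → no match
4 → no match — must end with 'xy'

2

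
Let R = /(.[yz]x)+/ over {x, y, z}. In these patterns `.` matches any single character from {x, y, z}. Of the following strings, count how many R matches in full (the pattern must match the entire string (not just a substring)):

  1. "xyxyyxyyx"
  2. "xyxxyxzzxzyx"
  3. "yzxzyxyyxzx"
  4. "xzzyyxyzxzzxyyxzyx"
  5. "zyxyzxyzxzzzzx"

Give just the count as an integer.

2

1 → match
2 → match
3 → no match
4 → no match
5 → no match
Total matched: 2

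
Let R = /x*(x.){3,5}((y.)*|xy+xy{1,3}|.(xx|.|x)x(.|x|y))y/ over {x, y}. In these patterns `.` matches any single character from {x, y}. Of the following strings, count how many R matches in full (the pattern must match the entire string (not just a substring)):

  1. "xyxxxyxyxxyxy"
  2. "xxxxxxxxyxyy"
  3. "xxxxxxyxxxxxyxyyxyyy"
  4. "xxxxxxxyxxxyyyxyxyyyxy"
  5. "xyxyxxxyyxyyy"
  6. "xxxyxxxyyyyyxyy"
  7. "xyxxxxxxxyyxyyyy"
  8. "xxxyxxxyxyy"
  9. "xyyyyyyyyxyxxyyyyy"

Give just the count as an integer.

1 → match
2. "xxxxxxxxyxyy" → match
3 → match
4 → no match
5 → match
6 → match
7 → match
8. "xxxyxxxyxyy" → match
9 → no match
Total matched: 7

7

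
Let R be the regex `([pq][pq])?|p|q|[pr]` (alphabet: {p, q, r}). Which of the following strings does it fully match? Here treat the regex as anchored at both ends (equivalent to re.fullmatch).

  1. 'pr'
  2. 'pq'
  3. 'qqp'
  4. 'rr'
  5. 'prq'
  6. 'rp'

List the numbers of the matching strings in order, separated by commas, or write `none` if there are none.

2

1 → no match
2 → match
3 → no match
4 → no match
5 → no match
6 → no match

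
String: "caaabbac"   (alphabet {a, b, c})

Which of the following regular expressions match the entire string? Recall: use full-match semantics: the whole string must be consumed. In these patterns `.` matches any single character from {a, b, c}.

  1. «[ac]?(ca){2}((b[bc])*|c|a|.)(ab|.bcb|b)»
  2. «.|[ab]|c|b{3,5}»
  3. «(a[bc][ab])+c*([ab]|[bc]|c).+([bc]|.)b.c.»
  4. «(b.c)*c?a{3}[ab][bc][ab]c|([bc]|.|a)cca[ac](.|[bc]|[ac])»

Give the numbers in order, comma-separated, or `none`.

4

1 → no match
2 → no match
3 → no match — must start with "a"
4 → match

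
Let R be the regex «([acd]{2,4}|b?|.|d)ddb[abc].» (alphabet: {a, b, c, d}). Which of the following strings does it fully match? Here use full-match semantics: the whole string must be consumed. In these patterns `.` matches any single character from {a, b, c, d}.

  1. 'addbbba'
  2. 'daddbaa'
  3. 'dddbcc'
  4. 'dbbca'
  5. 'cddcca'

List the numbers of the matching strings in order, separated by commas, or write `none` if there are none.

2, 3

1. 'addbbba' → no match
2. 'daddbaa' → match
3. 'dddbcc' → match
4. 'dbbca' → no match
5. 'cddcca' → no match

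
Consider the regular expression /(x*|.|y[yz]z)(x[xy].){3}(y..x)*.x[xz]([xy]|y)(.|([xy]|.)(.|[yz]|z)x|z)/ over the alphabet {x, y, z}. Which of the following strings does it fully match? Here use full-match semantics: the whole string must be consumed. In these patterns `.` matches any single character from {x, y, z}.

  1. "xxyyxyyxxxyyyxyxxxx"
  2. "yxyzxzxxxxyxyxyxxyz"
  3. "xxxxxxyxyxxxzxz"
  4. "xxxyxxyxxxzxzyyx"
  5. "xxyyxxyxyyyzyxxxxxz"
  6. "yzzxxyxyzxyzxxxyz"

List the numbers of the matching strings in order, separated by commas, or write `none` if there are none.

1, 3, 5, 6

1 → match
2 → no match
3 → match
4 → no match
5 → match
6 → match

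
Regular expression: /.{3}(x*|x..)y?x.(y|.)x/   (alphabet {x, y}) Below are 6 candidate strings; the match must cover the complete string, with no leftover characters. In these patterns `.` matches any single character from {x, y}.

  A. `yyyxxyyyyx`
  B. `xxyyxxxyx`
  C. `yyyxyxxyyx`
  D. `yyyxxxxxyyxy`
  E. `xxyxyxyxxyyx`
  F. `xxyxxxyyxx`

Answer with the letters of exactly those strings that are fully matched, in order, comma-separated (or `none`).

A → no match
B → no match
C → match
D → no match — must end with `x`
E → no match
F → no match

C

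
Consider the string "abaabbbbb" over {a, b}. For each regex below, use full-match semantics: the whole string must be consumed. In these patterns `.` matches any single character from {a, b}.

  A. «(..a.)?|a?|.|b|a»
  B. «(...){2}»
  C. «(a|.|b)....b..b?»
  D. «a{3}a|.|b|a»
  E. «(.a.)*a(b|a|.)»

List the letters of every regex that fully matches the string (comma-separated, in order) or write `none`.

C

A → no match
B → no match
C → match
D → no match
E → no match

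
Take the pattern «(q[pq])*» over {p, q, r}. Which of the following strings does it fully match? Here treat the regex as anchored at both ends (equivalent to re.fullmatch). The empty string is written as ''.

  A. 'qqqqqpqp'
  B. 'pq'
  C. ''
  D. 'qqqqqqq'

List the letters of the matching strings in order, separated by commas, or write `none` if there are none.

A. 'qqqqqpqp' → match
B. 'pq' → no match
C. '' → match
D. 'qqqqqqq' → no match

A, C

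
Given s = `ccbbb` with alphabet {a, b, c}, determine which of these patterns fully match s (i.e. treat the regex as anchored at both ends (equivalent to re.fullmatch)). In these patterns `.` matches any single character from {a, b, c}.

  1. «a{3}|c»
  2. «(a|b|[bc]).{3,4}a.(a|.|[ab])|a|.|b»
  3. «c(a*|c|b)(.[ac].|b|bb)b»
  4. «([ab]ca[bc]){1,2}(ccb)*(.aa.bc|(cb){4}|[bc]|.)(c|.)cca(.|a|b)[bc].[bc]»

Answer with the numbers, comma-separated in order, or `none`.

3

1 → no match
2 → no match
3 → match
4 → no match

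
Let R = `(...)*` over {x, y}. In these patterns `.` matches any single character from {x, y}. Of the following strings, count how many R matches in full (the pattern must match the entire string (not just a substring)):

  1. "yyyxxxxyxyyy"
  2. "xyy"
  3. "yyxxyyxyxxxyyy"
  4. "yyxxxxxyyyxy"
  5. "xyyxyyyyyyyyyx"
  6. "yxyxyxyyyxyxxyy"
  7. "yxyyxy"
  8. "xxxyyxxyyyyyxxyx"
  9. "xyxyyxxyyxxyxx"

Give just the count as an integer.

1. "yyyxxxxyxyyy" → match
2. "xyy" → match
3 → no match
4. "yyxxxxxyyyxy" → match
5 → no match
6 → match
7. "yxyyxy" → match
8 → no match
9 → no match
Total matched: 5

5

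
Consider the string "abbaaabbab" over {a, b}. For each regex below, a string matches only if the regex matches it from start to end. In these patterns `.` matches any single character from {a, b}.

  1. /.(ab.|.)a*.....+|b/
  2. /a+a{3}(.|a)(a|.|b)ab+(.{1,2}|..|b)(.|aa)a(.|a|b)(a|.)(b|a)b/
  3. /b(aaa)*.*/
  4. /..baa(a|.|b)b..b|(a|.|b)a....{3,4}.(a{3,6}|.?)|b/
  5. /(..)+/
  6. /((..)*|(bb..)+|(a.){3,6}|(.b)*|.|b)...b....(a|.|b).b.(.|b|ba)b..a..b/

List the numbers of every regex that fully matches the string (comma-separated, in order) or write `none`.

1 → match
2 → no match
3 → no match — must start with "b"
4 → match
5 → match
6 → no match

1, 4, 5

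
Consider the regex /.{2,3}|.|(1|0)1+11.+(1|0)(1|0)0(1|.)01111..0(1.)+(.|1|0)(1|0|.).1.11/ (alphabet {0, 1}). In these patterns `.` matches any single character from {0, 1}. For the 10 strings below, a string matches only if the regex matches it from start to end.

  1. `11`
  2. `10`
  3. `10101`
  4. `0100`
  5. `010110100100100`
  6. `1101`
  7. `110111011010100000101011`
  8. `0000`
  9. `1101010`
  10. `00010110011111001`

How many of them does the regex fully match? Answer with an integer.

1 → match
2 → match
3 → no match
4 → no match
5 → no match
6 → no match
7 → no match
8 → no match
9 → no match
10 → no match
Total matched: 2

2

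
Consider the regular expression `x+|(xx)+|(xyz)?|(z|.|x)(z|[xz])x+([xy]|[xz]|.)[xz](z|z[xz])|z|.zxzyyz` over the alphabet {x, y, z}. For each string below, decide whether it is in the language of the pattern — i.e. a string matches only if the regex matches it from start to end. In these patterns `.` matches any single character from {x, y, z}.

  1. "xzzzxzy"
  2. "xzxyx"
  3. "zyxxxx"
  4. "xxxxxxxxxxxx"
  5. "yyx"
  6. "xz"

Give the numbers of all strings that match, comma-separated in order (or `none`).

4

1. "xzzzxzy" → no match
2. "xzxyx" → no match
3. "zyxxxx" → no match
4. "xxxxxxxxxxxx" → match
5. "yyx" → no match
6. "xz" → no match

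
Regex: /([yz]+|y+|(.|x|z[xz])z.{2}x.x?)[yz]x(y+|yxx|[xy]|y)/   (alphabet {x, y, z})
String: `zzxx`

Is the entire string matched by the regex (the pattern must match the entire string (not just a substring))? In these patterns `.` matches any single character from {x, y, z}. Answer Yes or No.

Yes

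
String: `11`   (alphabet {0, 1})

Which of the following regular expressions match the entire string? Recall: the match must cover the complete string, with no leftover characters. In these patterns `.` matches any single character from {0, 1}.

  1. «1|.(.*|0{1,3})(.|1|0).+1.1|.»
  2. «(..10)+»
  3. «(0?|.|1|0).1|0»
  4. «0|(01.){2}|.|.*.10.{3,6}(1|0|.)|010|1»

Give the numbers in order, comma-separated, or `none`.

1 → no match
2 → no match — must end with `10`
3 → match
4 → no match

3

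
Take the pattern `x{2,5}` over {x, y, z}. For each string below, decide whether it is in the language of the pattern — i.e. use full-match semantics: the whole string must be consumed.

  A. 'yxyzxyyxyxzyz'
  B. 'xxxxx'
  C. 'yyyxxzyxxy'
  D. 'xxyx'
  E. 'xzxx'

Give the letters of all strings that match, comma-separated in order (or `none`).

A → no match — must start with 'x'
B → match
C → no match — must start with 'x'
D → no match
E → no match

B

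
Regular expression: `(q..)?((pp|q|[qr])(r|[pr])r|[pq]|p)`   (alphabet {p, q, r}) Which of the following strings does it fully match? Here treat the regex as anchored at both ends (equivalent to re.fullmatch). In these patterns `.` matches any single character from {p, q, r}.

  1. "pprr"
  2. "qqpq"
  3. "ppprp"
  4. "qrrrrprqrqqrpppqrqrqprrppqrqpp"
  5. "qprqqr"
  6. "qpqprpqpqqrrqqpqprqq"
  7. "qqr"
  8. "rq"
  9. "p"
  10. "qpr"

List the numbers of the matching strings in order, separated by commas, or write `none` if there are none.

1 → match
2 → match
3 → no match
4 → no match
5 → no match
6 → no match
7 → no match
8 → no match
9 → match
10 → match

1, 2, 9, 10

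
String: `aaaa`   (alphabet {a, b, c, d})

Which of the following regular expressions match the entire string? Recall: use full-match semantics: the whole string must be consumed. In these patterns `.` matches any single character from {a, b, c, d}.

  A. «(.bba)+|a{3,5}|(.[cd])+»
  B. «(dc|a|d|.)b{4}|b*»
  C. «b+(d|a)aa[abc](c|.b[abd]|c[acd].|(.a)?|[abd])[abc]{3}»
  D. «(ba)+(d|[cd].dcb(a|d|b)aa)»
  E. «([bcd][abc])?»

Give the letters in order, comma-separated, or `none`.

A

A → match
B → no match
C → no match — must start with `b`
D → no match — must start with `ba`
E → no match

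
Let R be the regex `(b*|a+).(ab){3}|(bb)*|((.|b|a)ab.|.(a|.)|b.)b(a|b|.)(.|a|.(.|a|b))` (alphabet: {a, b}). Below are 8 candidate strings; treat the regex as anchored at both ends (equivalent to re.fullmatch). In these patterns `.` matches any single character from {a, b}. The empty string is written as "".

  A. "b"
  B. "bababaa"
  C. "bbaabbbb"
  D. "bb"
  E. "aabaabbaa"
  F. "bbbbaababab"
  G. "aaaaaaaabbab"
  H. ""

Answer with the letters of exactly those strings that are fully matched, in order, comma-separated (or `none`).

B, D, F, H

A → no match
B → match
C → no match
D → match
E → no match
F → match
G → no match
H → match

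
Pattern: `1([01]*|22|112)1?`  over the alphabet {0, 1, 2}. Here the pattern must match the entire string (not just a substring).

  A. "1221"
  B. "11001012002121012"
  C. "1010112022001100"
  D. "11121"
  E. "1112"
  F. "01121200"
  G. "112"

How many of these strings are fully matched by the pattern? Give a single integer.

3

A → match
B → no match
C → no match
D → match
E → match
F → no match — must start with "1"
G → no match
Total matched: 3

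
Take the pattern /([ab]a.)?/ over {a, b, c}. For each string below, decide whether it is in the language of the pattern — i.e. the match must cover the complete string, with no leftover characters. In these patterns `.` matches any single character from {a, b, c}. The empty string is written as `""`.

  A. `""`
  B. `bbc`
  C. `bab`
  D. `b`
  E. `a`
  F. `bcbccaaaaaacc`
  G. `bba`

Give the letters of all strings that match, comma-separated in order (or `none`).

A → match
B → no match
C → match
D → no match
E → no match
F → no match
G → no match

A, C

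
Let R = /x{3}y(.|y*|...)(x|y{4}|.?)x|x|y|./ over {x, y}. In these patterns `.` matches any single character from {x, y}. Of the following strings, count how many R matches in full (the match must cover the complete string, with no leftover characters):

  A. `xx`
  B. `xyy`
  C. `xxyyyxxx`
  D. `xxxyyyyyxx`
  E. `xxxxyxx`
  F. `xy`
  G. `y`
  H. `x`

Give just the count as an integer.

A. `xx` → no match
B. `xyy` → no match
C. `xxyyyxxx` → no match
D. `xxxyyyyyxx` → match
E. `xxxxyxx` → no match
F. `xy` → no match
G. `y` → match
H. `x` → match
Total matched: 3

3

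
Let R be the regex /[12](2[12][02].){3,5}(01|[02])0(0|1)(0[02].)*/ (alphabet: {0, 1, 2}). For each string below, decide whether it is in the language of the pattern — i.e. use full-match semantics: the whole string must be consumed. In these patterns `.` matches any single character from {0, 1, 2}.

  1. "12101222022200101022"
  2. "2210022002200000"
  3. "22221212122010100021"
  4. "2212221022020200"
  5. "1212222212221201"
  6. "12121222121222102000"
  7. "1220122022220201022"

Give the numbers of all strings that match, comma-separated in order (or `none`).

1, 2, 3, 5, 6, 7

1 → match
2 → match
3 → match
4 → no match
5 → match
6 → match
7 → match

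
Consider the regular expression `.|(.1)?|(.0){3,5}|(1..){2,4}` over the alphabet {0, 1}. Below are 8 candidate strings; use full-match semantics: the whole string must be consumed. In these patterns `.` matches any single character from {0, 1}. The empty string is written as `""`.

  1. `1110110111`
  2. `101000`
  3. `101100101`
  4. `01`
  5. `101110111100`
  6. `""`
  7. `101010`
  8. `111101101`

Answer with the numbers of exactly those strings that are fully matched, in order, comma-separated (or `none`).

1 → no match
2 → match
3 → match
4 → match
5 → match
6 → match
7 → match
8 → match

2, 3, 4, 5, 6, 7, 8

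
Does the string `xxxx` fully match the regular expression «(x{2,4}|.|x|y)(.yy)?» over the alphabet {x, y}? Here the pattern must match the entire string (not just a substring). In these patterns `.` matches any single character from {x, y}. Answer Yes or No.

Yes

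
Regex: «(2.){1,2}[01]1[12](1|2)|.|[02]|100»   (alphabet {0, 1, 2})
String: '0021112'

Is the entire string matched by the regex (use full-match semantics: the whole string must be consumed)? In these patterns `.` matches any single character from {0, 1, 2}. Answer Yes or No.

No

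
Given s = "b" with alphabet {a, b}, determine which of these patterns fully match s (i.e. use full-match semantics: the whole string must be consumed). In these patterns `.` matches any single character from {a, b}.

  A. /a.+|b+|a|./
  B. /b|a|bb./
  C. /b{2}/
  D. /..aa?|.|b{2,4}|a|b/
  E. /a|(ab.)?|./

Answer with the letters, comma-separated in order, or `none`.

A → match
B → match
C → no match
D → match
E → match

A, B, D, E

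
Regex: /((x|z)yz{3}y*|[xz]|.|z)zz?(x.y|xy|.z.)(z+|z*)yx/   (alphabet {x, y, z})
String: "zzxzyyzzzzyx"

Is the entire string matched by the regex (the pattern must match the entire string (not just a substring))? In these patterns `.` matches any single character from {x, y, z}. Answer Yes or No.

No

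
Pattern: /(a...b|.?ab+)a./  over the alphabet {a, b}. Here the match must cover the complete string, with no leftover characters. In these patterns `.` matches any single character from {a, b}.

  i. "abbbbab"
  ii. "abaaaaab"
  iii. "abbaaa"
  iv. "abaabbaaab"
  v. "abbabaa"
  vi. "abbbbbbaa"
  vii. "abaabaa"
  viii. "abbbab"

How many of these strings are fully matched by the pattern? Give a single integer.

i → match
ii → no match
iii → no match
iv → no match
v → match
vi → match
vii → match
viii → match
Total matched: 5

5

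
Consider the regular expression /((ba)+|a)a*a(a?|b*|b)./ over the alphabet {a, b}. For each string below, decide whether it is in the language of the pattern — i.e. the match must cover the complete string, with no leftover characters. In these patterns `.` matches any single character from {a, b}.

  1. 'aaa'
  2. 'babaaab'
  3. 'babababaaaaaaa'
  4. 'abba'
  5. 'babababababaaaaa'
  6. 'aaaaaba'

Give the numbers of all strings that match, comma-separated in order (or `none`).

1. 'aaa' → match
2. 'babaaab' → match
3 → match
4. 'abba' → no match
5 → match
6. 'aaaaaba' → match

1, 2, 3, 5, 6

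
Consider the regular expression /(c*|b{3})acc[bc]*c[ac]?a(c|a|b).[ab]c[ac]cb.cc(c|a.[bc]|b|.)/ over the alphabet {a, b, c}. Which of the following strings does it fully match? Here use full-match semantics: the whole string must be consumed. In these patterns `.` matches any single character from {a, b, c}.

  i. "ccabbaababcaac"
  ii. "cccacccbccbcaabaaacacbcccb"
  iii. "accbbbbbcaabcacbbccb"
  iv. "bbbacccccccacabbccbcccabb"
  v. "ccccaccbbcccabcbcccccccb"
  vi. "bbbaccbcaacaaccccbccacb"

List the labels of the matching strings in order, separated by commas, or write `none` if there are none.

none

i → no match
ii → no match
iii → no match
iv → no match
v → no match
vi → no match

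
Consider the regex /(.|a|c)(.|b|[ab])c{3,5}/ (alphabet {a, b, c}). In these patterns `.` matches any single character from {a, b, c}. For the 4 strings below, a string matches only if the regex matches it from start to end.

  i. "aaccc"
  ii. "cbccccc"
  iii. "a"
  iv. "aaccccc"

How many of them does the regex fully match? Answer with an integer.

3

i → match
ii → match
iii → no match — must end with "c"
iv → match
Total matched: 3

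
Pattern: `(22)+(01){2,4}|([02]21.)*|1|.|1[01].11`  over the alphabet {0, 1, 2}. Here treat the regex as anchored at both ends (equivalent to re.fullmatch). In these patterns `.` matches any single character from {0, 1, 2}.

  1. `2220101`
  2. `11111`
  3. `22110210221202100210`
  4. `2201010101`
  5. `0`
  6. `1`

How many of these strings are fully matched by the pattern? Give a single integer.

1 → no match
2 → match
3 → match
4 → match
5 → match
6 → match
Total matched: 5

5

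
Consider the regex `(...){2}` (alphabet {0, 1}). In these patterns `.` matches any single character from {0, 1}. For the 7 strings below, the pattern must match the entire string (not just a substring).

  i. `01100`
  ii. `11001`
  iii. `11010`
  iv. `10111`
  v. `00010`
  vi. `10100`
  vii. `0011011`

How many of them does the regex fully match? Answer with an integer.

0

i → no match
ii → no match
iii → no match
iv → no match
v → no match
vi → no match
vii → no match
Total matched: 0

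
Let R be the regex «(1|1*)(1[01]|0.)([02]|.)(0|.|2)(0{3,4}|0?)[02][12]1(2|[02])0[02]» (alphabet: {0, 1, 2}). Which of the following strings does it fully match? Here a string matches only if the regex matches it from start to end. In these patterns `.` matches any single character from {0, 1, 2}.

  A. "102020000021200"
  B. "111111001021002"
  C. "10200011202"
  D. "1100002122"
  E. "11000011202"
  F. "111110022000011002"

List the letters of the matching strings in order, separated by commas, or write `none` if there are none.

A, B, C, E, F

A → match
B → match
C. "10200011202" → match
D. "1100002122" → no match
E. "11000011202" → match
F → match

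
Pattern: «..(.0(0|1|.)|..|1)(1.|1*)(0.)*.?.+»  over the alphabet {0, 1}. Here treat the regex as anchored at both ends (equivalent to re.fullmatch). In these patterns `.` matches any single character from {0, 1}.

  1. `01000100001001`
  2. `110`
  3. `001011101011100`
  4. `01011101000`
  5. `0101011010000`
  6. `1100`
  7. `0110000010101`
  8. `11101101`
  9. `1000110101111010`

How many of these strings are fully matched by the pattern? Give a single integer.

7

1 → match
2 → no match
3 → match
4 → match
5 → match
6 → no match
7 → match
8 → match
9 → match
Total matched: 7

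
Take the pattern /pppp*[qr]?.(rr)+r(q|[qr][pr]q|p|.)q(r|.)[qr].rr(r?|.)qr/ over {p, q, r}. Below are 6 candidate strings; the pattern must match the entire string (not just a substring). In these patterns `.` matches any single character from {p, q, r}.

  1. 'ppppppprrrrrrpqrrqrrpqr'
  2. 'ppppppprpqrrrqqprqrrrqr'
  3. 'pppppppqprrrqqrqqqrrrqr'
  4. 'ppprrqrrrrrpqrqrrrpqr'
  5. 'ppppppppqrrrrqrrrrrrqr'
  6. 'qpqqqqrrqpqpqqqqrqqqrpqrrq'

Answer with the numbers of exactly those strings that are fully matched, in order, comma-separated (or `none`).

1 → match
2 → no match
3 → no match
4 → no match
5 → match
6 → no match — must start with 'ppp'

1, 5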